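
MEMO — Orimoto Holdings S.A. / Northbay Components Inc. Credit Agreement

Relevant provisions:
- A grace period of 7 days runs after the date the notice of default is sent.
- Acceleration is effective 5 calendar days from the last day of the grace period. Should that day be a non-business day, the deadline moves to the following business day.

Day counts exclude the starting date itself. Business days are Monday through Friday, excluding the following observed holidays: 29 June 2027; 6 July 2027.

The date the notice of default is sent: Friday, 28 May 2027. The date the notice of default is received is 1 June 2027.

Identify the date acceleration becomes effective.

The last day of the grace period: 7 calendar days after 28 May 2027 is 4 June 2027.
Adding 5 calendar days to 4 June 2027 gives 9 June 2027, which is the date acceleration becomes effective. 9 June 2027 is a Wednesday and is not a listed holiday, so no roll-forward applies.

9 June 2027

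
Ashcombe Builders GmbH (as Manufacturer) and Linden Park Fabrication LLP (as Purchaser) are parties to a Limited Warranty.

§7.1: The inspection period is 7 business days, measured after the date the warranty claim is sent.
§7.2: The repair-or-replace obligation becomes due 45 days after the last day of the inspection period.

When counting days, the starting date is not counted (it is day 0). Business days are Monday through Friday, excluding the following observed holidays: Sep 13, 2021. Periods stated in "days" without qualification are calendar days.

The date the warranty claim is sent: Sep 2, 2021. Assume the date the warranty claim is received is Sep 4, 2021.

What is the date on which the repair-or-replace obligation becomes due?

From Thursday, Sep 2, 2021, 7 business days (Sep 3, Sep 6, Sep 7, Sep 8, Sep 9, Sep 10, Sep 14, skipping weekends and the listed holiday on Sep 13) brings us to Tuesday, Sep 14, 2021, which is the last day of the inspection period.
The date on which the repair-or-replace obligation becomes due: 45 calendar days after Sep 14, 2021 is Oct 29, 2021.

Oct 29, 2021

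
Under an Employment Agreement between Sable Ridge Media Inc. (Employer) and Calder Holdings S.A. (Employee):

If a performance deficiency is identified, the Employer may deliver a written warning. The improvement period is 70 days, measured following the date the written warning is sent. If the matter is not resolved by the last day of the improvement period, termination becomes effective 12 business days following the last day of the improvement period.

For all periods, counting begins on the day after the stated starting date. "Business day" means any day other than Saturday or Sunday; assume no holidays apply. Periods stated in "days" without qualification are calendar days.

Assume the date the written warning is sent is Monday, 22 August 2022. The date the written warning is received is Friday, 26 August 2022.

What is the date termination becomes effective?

16 November 2022

Adding 70 calendar days to 22 August 2022 gives 31 October 2022, which is the last day of the improvement period.
The date termination becomes effective: 12 business days after Monday, 31 October 2022, skipping weekends — Nov 1, Nov 2, Nov 3, Nov 4, …, Nov 14, Nov 15, Nov 16 — lands on Wednesday, 16 November 2022.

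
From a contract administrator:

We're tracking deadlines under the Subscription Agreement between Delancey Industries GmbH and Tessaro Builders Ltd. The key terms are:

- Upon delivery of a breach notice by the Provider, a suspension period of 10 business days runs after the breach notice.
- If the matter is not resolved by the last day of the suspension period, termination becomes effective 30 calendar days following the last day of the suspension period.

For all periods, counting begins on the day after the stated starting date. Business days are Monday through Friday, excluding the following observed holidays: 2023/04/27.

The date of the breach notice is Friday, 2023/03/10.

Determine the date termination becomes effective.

The last day of the suspension period: counting 10 business days from Friday, 2023/03/10 (Mar 13, Mar 14, Mar 15, Mar 16, Mar 17, Mar 20, Mar 21, Mar 22, Mar 23, Mar 24, skipping weekends) reaches Friday, 2023/03/24.
The date termination becomes effective: 2023/03/24 + 30 days = 2023/04/23.

2023/04/23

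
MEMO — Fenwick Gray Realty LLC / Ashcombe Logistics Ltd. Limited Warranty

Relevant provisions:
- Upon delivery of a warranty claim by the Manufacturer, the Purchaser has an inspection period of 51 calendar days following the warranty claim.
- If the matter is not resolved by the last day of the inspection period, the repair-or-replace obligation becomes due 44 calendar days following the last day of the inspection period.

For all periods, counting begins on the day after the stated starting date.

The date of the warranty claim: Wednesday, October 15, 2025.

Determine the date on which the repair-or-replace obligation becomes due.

The last day of the inspection period: October 15, 2025 + 51 days = December 5, 2025.
The date on which the repair-or-replace obligation becomes due: December 5, 2025 + 44 days = January 18, 2026.

January 18, 2026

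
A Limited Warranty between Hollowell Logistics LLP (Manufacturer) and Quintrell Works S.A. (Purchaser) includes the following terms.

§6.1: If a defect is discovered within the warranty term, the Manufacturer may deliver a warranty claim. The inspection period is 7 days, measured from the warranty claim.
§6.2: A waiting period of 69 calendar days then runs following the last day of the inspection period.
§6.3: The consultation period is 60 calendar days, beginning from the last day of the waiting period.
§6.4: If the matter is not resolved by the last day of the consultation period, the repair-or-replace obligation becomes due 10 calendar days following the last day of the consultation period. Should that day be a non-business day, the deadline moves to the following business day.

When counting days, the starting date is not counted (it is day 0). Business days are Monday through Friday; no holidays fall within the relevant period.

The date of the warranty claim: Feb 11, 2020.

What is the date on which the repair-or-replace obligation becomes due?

Jul 6, 2020

The last day of the inspection period: Feb 11, 2020 + 7 days = Feb 18, 2020.
Adding 69 calendar days to Feb 18, 2020 gives Apr 27, 2020, which is the last day of the waiting period.
Adding 60 calendar days to Apr 27, 2020 gives Jun 26, 2020, which is the last day of the consultation period.
The date on which the repair-or-replace obligation becomes due: 10 calendar days after Jun 26, 2020 is Jul 6, 2020. Jul 6, 2020 is a Monday, so no roll-forward applies.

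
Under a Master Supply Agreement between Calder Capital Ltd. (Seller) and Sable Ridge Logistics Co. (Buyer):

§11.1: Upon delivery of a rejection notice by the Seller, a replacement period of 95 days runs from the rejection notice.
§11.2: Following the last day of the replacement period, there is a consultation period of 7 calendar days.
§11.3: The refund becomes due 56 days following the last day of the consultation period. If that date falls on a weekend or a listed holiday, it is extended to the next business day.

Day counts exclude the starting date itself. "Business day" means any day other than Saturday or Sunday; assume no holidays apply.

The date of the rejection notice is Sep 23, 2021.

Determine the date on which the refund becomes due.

The last day of the replacement period: 95 calendar days after Sep 23, 2021 is Dec 27, 2021.
The last day of the consultation period: Dec 27, 2021 + 7 days = Jan 3, 2022.
The date on which the refund becomes due: 56 calendar days after Jan 3, 2022 is Feb 28, 2022. Feb 28, 2022 is a Monday, so no roll-forward applies.

Feb 28, 2022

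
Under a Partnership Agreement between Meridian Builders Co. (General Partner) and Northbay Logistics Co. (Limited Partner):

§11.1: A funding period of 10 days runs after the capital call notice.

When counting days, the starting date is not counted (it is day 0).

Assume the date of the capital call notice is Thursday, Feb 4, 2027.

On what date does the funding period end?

Feb 14, 2027

The last day of the funding period: 10 calendar days after Feb 4, 2027 is Feb 14, 2027.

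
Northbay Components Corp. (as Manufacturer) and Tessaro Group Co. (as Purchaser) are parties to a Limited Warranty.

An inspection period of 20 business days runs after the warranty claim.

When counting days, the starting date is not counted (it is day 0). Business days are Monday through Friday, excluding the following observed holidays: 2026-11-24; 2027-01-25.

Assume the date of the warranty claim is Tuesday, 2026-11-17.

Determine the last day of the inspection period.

2026-12-16

From Tuesday, 2026-11-17, 20 business days (Nov 18, Nov 19, Nov 20, Nov 23, …, Dec 14, Dec 15, Dec 16, skipping weekends and the listed holiday on Nov 24) brings us to Wednesday, 2026-12-16, which is the last day of the inspection period.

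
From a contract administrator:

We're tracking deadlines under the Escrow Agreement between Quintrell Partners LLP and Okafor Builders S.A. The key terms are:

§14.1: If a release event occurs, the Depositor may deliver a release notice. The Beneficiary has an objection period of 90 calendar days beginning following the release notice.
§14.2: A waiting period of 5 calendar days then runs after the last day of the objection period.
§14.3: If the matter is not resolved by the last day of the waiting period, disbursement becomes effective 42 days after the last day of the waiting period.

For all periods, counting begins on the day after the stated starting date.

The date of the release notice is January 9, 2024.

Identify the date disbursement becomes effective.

May 25, 2024

Adding 90 calendar days to January 9, 2024 gives April 8, 2024, which is the last day of the objection period.
Adding 5 calendar days to April 8, 2024 gives April 13, 2024, which is the last day of the waiting period.
The date disbursement becomes effective: April 13, 2024 + 42 days = May 25, 2024.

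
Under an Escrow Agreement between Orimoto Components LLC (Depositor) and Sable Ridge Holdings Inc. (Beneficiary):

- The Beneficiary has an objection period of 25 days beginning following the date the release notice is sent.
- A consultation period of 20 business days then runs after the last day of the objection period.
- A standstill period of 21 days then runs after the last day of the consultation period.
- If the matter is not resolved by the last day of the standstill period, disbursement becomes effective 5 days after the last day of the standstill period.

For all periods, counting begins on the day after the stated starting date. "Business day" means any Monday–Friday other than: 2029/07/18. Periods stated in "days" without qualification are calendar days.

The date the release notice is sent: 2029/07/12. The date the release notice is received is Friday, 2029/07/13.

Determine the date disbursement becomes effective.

Adding 25 calendar days to 2029/07/12 gives 2029/08/06, which is the last day of the objection period.
From Monday, 2029/08/06, 20 business days (Aug 7, Aug 8, Aug 9, Aug 10, …, Aug 30, Aug 31, Sep 3, skipping weekends) brings us to Monday, 2029/09/03, which is the last day of the consultation period.
Adding 21 calendar days to 2029/09/03 gives 2029/09/24, which is the last day of the standstill period.
The date disbursement becomes effective: 5 calendar days after 2029/09/24 is 2029/09/29.

2029/09/29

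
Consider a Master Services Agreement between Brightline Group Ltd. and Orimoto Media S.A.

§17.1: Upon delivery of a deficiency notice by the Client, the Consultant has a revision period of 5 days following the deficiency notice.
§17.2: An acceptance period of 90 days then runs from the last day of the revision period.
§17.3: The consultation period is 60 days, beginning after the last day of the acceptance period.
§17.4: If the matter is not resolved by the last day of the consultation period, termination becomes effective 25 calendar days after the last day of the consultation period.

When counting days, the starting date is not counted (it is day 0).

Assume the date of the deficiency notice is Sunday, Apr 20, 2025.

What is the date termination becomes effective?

Adding 5 calendar days to Apr 20, 2025 gives Apr 25, 2025, which is the last day of the revision period.
The last day of the acceptance period: Apr 25, 2025 + 90 days = Jul 24, 2025.
The last day of the consultation period: Jul 24, 2025 + 60 days = Sep 22, 2025.
The date termination becomes effective: 25 calendar days after Sep 22, 2025 is Oct 17, 2025.

Oct 17, 2025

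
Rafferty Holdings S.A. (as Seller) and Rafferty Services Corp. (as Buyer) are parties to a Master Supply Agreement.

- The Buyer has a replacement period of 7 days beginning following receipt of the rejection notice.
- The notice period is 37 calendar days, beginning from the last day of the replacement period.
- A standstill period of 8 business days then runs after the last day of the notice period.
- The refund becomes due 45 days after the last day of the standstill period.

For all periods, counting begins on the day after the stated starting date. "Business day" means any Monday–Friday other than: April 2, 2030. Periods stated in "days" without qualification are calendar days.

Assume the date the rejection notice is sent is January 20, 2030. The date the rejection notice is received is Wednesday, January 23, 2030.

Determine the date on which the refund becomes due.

The last day of the replacement period: January 23, 2030 + 7 days = January 30, 2030.
The last day of the notice period: January 30, 2030 + 37 days = March 8, 2030.
From Friday, March 8, 2030, 8 business days (Mar 11, Mar 12, Mar 13, Mar 14, Mar 15, Mar 18, Mar 19, Mar 20, skipping weekends) brings us to Wednesday, March 20, 2030, which is the last day of the standstill period.
The date on which the refund becomes due: March 20, 2030 + 45 days = May 4, 2030.

May 4, 2030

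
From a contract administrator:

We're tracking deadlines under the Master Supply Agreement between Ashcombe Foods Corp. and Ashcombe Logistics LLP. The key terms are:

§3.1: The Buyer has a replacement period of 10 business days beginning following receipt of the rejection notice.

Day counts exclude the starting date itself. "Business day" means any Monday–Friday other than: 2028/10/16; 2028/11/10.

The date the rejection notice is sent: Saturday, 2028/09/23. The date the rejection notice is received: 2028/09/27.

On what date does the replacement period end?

2028/10/11

From Wednesday, 2028/09/27, 10 business days (Sep 28, Sep 29, Oct 2, Oct 3, Oct 4, Oct 5, Oct 6, Oct 9, Oct 10, Oct 11, skipping weekends) brings us to Wednesday, 2028/10/11, which is the last day of the replacement period.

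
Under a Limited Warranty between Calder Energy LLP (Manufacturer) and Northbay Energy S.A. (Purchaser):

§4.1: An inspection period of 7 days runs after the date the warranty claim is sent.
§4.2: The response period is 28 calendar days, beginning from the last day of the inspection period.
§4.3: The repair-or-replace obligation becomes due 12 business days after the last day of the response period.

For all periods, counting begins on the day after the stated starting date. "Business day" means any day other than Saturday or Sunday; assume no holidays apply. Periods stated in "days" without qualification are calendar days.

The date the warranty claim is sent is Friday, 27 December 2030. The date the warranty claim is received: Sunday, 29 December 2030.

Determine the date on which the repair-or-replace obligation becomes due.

18 February 2031

The last day of the inspection period: 7 calendar days after 27 December 2030 is 3 January 2031.
The last day of the response period: 3 January 2031 + 28 days = 31 January 2031.
The date on which the repair-or-replace obligation becomes due: 12 business days after Friday, 31 January 2031, skipping weekends — Feb 3, Feb 4, Feb 5, Feb 6, …, Feb 14, Feb 17, Feb 18 — lands on Tuesday, 18 February 2031.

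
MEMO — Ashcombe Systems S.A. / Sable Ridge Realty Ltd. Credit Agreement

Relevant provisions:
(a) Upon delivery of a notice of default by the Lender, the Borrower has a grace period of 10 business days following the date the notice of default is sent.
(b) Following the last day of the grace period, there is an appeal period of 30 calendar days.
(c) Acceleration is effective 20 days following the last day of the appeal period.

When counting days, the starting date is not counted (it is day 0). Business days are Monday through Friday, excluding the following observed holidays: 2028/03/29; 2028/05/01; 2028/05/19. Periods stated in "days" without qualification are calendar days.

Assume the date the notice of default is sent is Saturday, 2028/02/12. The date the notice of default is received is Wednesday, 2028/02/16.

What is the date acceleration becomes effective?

2028/04/15

The last day of the grace period: 10 business days after Saturday, 2028/02/12, skipping weekends — Feb 14, Feb 15, Feb 16, Feb 17, Feb 18, Feb 21, Feb 22, Feb 23, Feb 24, Feb 25 — lands on Friday, 2028/02/25.
The last day of the appeal period: 30 calendar days after 2028/02/25 is 2028/03/26.
The date acceleration becomes effective: 2028/03/26 + 20 days = 2028/04/15.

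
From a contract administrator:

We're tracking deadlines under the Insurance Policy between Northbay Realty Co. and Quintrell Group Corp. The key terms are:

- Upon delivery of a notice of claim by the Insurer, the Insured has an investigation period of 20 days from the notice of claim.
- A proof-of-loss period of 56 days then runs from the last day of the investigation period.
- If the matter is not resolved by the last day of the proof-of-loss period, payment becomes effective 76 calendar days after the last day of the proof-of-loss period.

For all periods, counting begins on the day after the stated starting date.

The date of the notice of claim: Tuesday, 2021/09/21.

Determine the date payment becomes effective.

Adding 20 calendar days to 2021/09/21 gives 2021/10/11, which is the last day of the investigation period.
The last day of the proof-of-loss period: 56 calendar days after 2021/10/11 is 2021/12/06.
Adding 76 calendar days to 2021/12/06 gives 2022/02/20, which is the date payment becomes effective.

2022/02/20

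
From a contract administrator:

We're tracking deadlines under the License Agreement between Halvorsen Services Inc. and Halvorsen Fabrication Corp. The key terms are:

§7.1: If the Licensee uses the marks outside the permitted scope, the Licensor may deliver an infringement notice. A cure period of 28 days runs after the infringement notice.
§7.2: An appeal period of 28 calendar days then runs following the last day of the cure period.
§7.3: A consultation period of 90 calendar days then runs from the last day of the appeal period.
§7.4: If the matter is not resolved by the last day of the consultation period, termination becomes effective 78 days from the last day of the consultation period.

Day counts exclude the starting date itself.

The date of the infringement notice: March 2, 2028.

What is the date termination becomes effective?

October 12, 2028

The last day of the cure period: 28 calendar days after March 2, 2028 is March 30, 2028.
Adding 28 calendar days to March 30, 2028 gives April 27, 2028, which is the last day of the appeal period.
Adding 90 calendar days to April 27, 2028 gives July 26, 2028, which is the last day of the consultation period.
The date termination becomes effective: 78 calendar days after July 26, 2028 is October 12, 2028.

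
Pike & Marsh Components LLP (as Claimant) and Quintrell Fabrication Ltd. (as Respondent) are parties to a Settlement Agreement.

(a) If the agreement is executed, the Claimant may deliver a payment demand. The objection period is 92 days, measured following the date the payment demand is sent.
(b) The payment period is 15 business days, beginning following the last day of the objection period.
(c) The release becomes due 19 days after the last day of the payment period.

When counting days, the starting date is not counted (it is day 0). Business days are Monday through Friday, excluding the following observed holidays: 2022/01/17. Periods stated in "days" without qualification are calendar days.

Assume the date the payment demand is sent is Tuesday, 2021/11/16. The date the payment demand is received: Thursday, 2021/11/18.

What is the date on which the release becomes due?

2022/03/28

The last day of the objection period: 2021/11/16 + 92 days = 2022/02/16.
The last day of the payment period: counting 15 business days from Wednesday, 2022/02/16 (Feb 17, Feb 18, Feb 21, Feb 22, …, Mar 7, Mar 8, Mar 9, skipping weekends) reaches Wednesday, 2022/03/09.
The date on which the release becomes due: 19 calendar days after 2022/03/09 is 2022/03/28.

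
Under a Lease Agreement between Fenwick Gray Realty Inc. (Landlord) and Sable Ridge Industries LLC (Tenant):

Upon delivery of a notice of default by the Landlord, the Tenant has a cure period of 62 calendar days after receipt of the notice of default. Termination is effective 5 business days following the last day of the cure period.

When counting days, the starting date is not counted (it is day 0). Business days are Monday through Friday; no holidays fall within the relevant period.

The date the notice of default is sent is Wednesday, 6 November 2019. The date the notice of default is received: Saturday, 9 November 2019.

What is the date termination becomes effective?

17 January 2020

The last day of the cure period: 9 November 2019 + 62 days = 10 January 2020.
The date termination becomes effective: counting 5 business days from Friday, 10 January 2020 (Jan 13, Jan 14, Jan 15, Jan 16, Jan 17, skipping weekends) reaches Friday, 17 January 2020.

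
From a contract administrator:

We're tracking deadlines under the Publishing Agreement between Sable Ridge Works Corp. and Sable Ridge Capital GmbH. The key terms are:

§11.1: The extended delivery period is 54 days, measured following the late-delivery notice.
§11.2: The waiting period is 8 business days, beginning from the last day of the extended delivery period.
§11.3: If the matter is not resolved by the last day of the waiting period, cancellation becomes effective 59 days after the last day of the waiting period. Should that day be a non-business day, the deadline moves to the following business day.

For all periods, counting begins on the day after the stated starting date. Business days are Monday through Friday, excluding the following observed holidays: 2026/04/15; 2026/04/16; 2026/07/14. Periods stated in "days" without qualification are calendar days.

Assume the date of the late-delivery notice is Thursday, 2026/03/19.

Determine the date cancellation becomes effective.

2026/07/20

Adding 54 calendar days to 2026/03/19 gives 2026/05/12, which is the last day of the extended delivery period.
The last day of the waiting period: counting 8 business days from Tuesday, 2026/05/12 (May 13, May 14, May 15, May 18, May 19, May 20, May 21, May 22, skipping weekends) reaches Friday, 2026/05/22.
Adding 59 calendar days to 2026/05/22 gives 2026/07/20, which is the date cancellation becomes effective. 2026/07/20 is a Monday and is not a listed holiday, so no roll-forward applies.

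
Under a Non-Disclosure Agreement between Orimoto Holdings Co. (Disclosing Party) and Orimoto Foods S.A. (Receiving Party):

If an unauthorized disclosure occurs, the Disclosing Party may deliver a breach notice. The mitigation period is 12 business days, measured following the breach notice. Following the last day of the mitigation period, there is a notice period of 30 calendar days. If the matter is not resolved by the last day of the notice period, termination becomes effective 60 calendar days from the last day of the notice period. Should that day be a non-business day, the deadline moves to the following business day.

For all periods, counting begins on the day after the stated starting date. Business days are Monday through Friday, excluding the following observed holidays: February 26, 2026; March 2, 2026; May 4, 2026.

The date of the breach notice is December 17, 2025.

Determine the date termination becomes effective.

The last day of the mitigation period: counting 12 business days from Wednesday, December 17, 2025 (Dec 18, Dec 19, Dec 22, Dec 23, …, Dec 31, Jan 1, Jan 2, skipping weekends) reaches Friday, January 2, 2026.
Adding 30 calendar days to January 2, 2026 gives February 1, 2026, which is the last day of the notice period.
The date termination becomes effective: February 1, 2026 + 60 days = April 2, 2026. April 2, 2026 is a Thursday and is not a listed holiday, so no roll-forward applies.

April 2, 2026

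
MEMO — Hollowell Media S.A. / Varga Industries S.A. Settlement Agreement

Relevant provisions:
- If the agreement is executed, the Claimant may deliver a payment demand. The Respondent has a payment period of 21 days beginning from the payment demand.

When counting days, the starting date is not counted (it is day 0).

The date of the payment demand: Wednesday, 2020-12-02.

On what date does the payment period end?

The last day of the payment period: 21 calendar days after 2020-12-02 is 2020-12-23.

2020-12-23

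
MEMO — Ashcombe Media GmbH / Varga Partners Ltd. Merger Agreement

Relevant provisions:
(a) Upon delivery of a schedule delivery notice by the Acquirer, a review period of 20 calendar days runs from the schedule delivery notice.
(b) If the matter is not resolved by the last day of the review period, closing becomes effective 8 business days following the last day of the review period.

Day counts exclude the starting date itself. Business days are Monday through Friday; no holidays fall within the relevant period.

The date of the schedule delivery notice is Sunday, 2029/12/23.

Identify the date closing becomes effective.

2030/01/23

Adding 20 calendar days to 2029/12/23 gives 2030/01/12, which is the last day of the review period.
From Saturday, 2030/01/12, 8 business days (Jan 14, Jan 15, Jan 16, Jan 17, Jan 18, Jan 21, Jan 22, Jan 23, skipping weekends) brings us to Wednesday, 2030/01/23, which is the date closing becomes effective.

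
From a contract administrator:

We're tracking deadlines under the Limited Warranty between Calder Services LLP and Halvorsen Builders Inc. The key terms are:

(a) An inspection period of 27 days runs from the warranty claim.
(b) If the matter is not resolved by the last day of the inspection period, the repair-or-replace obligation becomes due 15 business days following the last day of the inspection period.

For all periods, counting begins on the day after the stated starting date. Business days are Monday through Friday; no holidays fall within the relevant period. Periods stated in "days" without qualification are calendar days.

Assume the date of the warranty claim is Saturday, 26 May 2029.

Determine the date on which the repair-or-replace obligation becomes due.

13 July 2029

The last day of the inspection period: 27 calendar days after 26 May 2029 is 22 June 2029.
The date on which the repair-or-replace obligation becomes due: 15 business days after Friday, 22 June 2029, skipping weekends — Jun 25, Jun 26, Jun 27, Jun 28, …, Jul 11, Jul 12, Jul 13 — lands on Friday, 13 July 2029.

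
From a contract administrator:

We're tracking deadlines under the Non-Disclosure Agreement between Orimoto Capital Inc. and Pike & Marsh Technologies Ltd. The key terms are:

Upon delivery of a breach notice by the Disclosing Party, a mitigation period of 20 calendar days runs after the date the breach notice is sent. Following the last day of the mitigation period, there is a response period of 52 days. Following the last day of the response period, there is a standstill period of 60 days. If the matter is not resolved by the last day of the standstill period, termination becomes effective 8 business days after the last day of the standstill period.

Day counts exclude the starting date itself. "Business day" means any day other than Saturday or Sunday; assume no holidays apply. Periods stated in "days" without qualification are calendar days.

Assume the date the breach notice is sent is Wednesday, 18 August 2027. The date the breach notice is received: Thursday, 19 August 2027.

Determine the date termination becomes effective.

7 January 2028

The last day of the mitigation period: 18 August 2027 + 20 days = 7 September 2027.
The last day of the response period: 7 September 2027 + 52 days = 29 October 2027.
Adding 60 calendar days to 29 October 2027 gives 28 December 2027, which is the last day of the standstill period.
The date termination becomes effective: counting 8 business days from Tuesday, 28 December 2027 (Dec 29, Dec 30, Dec 31, Jan 3, Jan 4, Jan 5, Jan 6, Jan 7, skipping weekends) reaches Friday, 7 January 2028.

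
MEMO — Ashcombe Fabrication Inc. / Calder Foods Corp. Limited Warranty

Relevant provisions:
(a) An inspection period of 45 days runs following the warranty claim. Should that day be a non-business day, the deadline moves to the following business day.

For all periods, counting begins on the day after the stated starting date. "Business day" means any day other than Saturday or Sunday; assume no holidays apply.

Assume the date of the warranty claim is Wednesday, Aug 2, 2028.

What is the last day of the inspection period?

Adding 45 calendar days to Aug 2, 2028 gives Sep 16, 2028, which is the last day of the inspection period. That falls on a Saturday, so it rolls to the next business day, Monday, Sep 18, 2028.

Sep 18, 2028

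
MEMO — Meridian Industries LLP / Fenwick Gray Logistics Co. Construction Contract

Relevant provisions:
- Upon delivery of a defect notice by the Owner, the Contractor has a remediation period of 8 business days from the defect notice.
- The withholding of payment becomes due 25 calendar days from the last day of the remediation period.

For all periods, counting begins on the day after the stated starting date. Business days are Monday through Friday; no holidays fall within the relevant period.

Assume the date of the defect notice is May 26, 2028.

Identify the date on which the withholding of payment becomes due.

The last day of the remediation period: 8 business days after Friday, May 26, 2028, skipping weekends — May 29, May 30, May 31, Jun 1, Jun 2, Jun 5, Jun 6, Jun 7 — lands on Wednesday, Jun 7, 2028.
Adding 25 calendar days to Jun 7, 2028 gives Jul 2, 2028, which is the date on which the withholding of payment becomes due.

Jul 2, 2028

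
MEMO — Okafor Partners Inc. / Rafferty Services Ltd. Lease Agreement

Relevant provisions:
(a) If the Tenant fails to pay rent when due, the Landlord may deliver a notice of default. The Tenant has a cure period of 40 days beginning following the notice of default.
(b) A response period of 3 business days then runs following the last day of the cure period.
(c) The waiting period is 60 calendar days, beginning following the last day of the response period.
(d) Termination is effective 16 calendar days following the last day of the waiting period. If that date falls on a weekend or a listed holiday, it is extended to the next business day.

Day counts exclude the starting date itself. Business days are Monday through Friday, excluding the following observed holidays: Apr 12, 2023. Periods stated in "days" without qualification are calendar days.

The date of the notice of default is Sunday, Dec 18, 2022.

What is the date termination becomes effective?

The last day of the cure period: Dec 18, 2022 + 40 days = Jan 27, 2023.
From Friday, Jan 27, 2023, 3 business days (Jan 30, Jan 31, Feb 1, skipping weekends) brings us to Wednesday, Feb 1, 2023, which is the last day of the response period.
Adding 60 calendar days to Feb 1, 2023 gives Apr 2, 2023, which is the last day of the waiting period.
The date termination becomes effective: 16 calendar days after Apr 2, 2023 is Apr 18, 2023. Apr 18, 2023 is a Tuesday and is not a listed holiday, so no roll-forward applies.

Apr 18, 2023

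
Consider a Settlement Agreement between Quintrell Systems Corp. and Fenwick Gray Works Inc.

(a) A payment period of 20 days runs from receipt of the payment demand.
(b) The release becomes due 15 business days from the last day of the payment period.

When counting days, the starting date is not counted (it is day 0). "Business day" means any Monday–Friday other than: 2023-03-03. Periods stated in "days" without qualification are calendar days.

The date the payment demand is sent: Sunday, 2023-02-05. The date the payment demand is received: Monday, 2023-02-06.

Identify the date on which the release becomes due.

2023-03-20

The last day of the payment period: 2023-02-06 + 20 days = 2023-02-26.
The date on which the release becomes due: counting 15 business days from Sunday, 2023-02-26 (Feb 27, Feb 28, Mar 1, Mar 2, …, Mar 16, Mar 17, Mar 20, skipping weekends and the listed holiday on Mar 3) reaches Monday, 2023-03-20.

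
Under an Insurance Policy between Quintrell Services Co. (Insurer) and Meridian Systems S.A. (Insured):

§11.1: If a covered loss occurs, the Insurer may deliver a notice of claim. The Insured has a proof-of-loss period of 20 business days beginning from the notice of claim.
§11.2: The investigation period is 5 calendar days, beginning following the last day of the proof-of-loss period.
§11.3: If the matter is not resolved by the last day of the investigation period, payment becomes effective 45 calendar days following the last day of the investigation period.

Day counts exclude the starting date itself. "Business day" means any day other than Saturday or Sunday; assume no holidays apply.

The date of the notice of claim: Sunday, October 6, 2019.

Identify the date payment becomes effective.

The last day of the proof-of-loss period: counting 20 business days from Sunday, October 6, 2019 (Oct 7, Oct 8, Oct 9, Oct 10, …, Oct 30, Oct 31, Nov 1, skipping weekends) reaches Friday, November 1, 2019.
The last day of the investigation period: November 1, 2019 + 5 days = November 6, 2019.
Adding 45 calendar days to November 6, 2019 gives December 21, 2019, which is the date payment becomes effective.

December 21, 2019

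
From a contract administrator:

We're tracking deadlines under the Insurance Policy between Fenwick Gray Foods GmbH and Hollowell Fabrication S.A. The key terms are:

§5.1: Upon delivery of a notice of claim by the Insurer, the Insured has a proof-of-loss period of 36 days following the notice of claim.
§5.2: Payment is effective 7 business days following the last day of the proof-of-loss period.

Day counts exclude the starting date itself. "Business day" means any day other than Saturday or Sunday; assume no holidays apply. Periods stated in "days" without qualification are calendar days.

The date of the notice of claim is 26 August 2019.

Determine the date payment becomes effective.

The last day of the proof-of-loss period: 36 calendar days after 26 August 2019 is 1 October 2019.
The date payment becomes effective: counting 7 business days from Tuesday, 1 October 2019 (Oct 2, Oct 3, Oct 4, Oct 7, Oct 8, Oct 9, Oct 10, skipping weekends) reaches Thursday, 10 October 2019.

10 October 2019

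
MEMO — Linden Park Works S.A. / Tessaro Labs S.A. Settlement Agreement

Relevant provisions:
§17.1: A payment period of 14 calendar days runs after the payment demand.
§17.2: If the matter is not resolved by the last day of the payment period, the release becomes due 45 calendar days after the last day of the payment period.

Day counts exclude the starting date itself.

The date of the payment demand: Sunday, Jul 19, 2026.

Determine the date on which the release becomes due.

Sep 16, 2026

The last day of the payment period: Jul 19, 2026 + 14 days = Aug 2, 2026.
Adding 45 calendar days to Aug 2, 2026 gives Sep 16, 2026, which is the date on which the release becomes due.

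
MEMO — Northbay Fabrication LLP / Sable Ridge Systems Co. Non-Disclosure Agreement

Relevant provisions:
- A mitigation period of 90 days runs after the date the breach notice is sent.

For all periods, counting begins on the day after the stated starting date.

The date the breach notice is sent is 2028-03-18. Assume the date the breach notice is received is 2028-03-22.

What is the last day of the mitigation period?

2028-06-16

The last day of the mitigation period: 2028-03-18 + 90 days = 2028-06-16.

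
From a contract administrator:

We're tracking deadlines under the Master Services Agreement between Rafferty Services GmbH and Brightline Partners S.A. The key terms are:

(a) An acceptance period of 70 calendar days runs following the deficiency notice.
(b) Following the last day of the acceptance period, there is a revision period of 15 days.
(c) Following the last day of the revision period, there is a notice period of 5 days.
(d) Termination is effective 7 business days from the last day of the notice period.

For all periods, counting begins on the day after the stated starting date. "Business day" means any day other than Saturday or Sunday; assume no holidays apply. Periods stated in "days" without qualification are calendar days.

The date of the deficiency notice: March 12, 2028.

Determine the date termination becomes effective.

The last day of the acceptance period: March 12, 2028 + 70 days = May 21, 2028.
The last day of the revision period: 15 calendar days after May 21, 2028 is June 5, 2028.
The last day of the notice period: 5 calendar days after June 5, 2028 is June 10, 2028.
From Saturday, June 10, 2028, 7 business days (Jun 12, Jun 13, Jun 14, Jun 15, Jun 16, Jun 19, Jun 20, skipping weekends) brings us to Tuesday, June 20, 2028, which is the date termination becomes effective.

June 20, 2028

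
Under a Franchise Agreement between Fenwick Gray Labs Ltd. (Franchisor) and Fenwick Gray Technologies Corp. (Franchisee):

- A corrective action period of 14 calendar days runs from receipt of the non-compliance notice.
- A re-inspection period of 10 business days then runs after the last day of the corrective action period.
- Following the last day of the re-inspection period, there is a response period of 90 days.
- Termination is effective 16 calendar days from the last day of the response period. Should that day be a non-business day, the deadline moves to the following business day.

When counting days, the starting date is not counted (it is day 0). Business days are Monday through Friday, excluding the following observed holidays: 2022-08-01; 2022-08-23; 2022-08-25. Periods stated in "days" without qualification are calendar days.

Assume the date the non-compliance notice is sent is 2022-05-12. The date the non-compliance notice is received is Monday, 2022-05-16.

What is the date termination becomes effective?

The last day of the corrective action period: 14 calendar days after 2022-05-16 is 2022-05-30.
From Monday, 2022-05-30, 10 business days (May 31, Jun 1, Jun 2, Jun 3, Jun 6, Jun 7, Jun 8, Jun 9, Jun 10, Jun 13, skipping weekends) brings us to Monday, 2022-06-13, which is the last day of the re-inspection period.
Adding 90 calendar days to 2022-06-13 gives 2022-09-11, which is the last day of the response period.
The date termination becomes effective: 16 calendar days after 2022-09-11 is 2022-09-27. 2022-09-27 is a Tuesday and is not a listed holiday, so no roll-forward applies.

2022-09-27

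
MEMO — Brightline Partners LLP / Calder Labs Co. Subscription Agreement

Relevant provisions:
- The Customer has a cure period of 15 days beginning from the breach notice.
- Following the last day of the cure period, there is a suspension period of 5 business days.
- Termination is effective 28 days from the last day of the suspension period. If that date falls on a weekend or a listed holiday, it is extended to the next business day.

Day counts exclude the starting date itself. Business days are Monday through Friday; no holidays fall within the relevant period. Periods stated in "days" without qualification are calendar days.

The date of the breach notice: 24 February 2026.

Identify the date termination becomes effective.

15 April 2026

The last day of the cure period: 15 calendar days after 24 February 2026 is 11 March 2026.
From Wednesday, 11 March 2026, 5 business days (Mar 12, Mar 13, Mar 16, Mar 17, Mar 18, skipping weekends) brings us to Wednesday, 18 March 2026, which is the last day of the suspension period.
Adding 28 calendar days to 18 March 2026 gives 15 April 2026, which is the date termination becomes effective. 15 April 2026 is a Wednesday, so no roll-forward applies.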